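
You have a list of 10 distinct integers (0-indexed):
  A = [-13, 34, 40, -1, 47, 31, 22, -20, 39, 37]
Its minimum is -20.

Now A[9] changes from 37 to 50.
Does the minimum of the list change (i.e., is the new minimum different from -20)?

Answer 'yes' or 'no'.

Answer: no

Derivation:
Old min = -20
Change: A[9] 37 -> 50
Changed element was NOT the min; min changes only if 50 < -20.
New min = -20; changed? no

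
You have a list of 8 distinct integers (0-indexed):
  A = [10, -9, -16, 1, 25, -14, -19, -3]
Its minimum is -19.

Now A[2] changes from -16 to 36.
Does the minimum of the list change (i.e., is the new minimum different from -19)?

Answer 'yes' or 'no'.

Old min = -19
Change: A[2] -16 -> 36
Changed element was NOT the min; min changes only if 36 < -19.
New min = -19; changed? no

Answer: no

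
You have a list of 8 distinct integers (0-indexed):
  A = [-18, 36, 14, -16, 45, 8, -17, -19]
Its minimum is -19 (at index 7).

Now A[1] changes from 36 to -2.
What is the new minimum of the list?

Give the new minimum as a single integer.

Old min = -19 (at index 7)
Change: A[1] 36 -> -2
Changed element was NOT the old min.
  New min = min(old_min, new_val) = min(-19, -2) = -19

Answer: -19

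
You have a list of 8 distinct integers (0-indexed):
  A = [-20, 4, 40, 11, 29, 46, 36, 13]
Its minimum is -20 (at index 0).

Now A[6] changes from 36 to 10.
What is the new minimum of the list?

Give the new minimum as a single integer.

Old min = -20 (at index 0)
Change: A[6] 36 -> 10
Changed element was NOT the old min.
  New min = min(old_min, new_val) = min(-20, 10) = -20

Answer: -20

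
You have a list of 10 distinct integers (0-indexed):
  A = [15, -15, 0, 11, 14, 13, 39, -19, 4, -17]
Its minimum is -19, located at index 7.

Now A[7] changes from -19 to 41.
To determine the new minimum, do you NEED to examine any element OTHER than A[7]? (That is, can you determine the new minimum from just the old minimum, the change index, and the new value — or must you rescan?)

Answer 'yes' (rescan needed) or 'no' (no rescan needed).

Answer: yes

Derivation:
Old min = -19 at index 7
Change at index 7: -19 -> 41
Index 7 WAS the min and new value 41 > old min -19. Must rescan other elements to find the new min.
Needs rescan: yes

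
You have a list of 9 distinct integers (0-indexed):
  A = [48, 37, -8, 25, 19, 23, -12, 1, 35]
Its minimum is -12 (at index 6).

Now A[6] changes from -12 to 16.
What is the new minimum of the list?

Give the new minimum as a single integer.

Answer: -8

Derivation:
Old min = -12 (at index 6)
Change: A[6] -12 -> 16
Changed element WAS the min. Need to check: is 16 still <= all others?
  Min of remaining elements: -8
  New min = min(16, -8) = -8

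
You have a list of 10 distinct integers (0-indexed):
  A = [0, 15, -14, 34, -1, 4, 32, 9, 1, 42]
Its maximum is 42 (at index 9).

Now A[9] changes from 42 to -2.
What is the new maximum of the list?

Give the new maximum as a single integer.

Answer: 34

Derivation:
Old max = 42 (at index 9)
Change: A[9] 42 -> -2
Changed element WAS the max -> may need rescan.
  Max of remaining elements: 34
  New max = max(-2, 34) = 34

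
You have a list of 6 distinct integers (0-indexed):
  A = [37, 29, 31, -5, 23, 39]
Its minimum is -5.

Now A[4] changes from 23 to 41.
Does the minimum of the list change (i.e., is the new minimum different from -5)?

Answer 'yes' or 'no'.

Old min = -5
Change: A[4] 23 -> 41
Changed element was NOT the min; min changes only if 41 < -5.
New min = -5; changed? no

Answer: no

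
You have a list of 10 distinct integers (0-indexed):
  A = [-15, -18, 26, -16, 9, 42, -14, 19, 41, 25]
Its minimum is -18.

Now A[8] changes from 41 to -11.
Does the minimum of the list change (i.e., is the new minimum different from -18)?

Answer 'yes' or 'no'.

Old min = -18
Change: A[8] 41 -> -11
Changed element was NOT the min; min changes only if -11 < -18.
New min = -18; changed? no

Answer: no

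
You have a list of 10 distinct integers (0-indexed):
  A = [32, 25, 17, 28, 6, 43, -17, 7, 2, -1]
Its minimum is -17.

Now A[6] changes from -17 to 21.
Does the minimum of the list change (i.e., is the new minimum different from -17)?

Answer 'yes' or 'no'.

Answer: yes

Derivation:
Old min = -17
Change: A[6] -17 -> 21
Changed element was the min; new min must be rechecked.
New min = -1; changed? yes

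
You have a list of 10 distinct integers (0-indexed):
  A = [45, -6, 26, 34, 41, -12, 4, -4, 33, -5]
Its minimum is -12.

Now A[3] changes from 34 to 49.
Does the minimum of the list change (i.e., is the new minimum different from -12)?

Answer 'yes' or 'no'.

Old min = -12
Change: A[3] 34 -> 49
Changed element was NOT the min; min changes only if 49 < -12.
New min = -12; changed? no

Answer: no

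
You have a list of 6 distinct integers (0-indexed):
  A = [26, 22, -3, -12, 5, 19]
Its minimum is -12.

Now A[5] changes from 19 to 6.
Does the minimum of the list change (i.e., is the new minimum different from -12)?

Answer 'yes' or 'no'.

Old min = -12
Change: A[5] 19 -> 6
Changed element was NOT the min; min changes only if 6 < -12.
New min = -12; changed? no

Answer: no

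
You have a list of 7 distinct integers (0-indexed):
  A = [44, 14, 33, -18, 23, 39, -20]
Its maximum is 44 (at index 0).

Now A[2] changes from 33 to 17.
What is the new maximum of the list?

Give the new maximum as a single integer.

Old max = 44 (at index 0)
Change: A[2] 33 -> 17
Changed element was NOT the old max.
  New max = max(old_max, new_val) = max(44, 17) = 44

Answer: 44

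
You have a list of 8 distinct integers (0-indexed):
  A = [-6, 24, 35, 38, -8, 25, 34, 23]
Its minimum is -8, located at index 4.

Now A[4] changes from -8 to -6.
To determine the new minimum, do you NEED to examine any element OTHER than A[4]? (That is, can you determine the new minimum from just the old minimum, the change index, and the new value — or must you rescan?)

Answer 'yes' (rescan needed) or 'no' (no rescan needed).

Answer: yes

Derivation:
Old min = -8 at index 4
Change at index 4: -8 -> -6
Index 4 WAS the min and new value -6 > old min -8. Must rescan other elements to find the new min.
Needs rescan: yes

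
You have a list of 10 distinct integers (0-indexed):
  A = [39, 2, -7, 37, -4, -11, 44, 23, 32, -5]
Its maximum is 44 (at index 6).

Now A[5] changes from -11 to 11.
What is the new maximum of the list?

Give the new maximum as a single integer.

Answer: 44

Derivation:
Old max = 44 (at index 6)
Change: A[5] -11 -> 11
Changed element was NOT the old max.
  New max = max(old_max, new_val) = max(44, 11) = 44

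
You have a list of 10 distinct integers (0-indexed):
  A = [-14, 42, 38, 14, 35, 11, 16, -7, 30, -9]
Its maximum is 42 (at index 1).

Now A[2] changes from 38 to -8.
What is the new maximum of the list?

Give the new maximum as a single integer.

Answer: 42

Derivation:
Old max = 42 (at index 1)
Change: A[2] 38 -> -8
Changed element was NOT the old max.
  New max = max(old_max, new_val) = max(42, -8) = 42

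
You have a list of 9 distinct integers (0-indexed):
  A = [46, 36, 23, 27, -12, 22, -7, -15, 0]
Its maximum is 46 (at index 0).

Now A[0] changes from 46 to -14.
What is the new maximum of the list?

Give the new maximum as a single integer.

Old max = 46 (at index 0)
Change: A[0] 46 -> -14
Changed element WAS the max -> may need rescan.
  Max of remaining elements: 36
  New max = max(-14, 36) = 36

Answer: 36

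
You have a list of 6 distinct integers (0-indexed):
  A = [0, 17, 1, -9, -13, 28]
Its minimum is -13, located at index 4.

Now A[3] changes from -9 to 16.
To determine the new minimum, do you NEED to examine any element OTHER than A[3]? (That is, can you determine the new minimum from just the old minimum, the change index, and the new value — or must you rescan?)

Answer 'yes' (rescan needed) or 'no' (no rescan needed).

Answer: no

Derivation:
Old min = -13 at index 4
Change at index 3: -9 -> 16
Index 3 was NOT the min. New min = min(-13, 16). No rescan of other elements needed.
Needs rescan: no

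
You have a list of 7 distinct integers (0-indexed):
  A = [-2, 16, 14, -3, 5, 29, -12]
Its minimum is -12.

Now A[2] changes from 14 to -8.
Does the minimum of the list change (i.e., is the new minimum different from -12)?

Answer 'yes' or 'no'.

Old min = -12
Change: A[2] 14 -> -8
Changed element was NOT the min; min changes only if -8 < -12.
New min = -12; changed? no

Answer: no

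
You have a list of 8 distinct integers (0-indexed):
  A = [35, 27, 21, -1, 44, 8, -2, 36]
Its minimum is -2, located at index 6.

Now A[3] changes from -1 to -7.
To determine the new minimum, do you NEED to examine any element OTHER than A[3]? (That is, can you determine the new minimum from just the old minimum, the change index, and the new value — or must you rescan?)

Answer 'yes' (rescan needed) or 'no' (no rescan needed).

Answer: no

Derivation:
Old min = -2 at index 6
Change at index 3: -1 -> -7
Index 3 was NOT the min. New min = min(-2, -7). No rescan of other elements needed.
Needs rescan: no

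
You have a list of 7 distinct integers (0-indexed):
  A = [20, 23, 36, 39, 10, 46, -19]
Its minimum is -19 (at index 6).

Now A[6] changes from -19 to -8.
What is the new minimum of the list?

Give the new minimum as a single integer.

Answer: -8

Derivation:
Old min = -19 (at index 6)
Change: A[6] -19 -> -8
Changed element WAS the min. Need to check: is -8 still <= all others?
  Min of remaining elements: 10
  New min = min(-8, 10) = -8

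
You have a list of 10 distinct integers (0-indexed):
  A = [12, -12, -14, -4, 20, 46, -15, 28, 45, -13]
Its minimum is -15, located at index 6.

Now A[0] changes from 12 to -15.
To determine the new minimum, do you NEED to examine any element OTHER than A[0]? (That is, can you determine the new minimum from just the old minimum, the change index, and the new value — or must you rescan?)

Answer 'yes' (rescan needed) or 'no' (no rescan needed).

Old min = -15 at index 6
Change at index 0: 12 -> -15
Index 0 was NOT the min. New min = min(-15, -15). No rescan of other elements needed.
Needs rescan: no

Answer: no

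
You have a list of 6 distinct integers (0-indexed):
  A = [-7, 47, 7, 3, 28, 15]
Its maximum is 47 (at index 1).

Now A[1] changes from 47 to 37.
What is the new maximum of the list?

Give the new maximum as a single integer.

Old max = 47 (at index 1)
Change: A[1] 47 -> 37
Changed element WAS the max -> may need rescan.
  Max of remaining elements: 28
  New max = max(37, 28) = 37

Answer: 37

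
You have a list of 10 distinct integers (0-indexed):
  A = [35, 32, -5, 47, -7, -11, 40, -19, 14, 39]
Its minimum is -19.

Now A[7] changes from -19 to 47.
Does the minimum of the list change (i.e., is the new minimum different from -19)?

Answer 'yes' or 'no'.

Old min = -19
Change: A[7] -19 -> 47
Changed element was the min; new min must be rechecked.
New min = -11; changed? yes

Answer: yes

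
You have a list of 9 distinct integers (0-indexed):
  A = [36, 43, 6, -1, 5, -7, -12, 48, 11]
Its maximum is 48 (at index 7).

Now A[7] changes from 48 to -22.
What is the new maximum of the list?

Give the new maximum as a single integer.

Answer: 43

Derivation:
Old max = 48 (at index 7)
Change: A[7] 48 -> -22
Changed element WAS the max -> may need rescan.
  Max of remaining elements: 43
  New max = max(-22, 43) = 43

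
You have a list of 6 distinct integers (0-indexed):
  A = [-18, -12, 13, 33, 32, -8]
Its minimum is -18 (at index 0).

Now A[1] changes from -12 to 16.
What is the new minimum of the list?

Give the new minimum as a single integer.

Answer: -18

Derivation:
Old min = -18 (at index 0)
Change: A[1] -12 -> 16
Changed element was NOT the old min.
  New min = min(old_min, new_val) = min(-18, 16) = -18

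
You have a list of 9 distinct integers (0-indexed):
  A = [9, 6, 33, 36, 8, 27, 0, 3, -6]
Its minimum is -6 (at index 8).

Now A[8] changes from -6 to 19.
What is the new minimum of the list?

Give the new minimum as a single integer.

Answer: 0

Derivation:
Old min = -6 (at index 8)
Change: A[8] -6 -> 19
Changed element WAS the min. Need to check: is 19 still <= all others?
  Min of remaining elements: 0
  New min = min(19, 0) = 0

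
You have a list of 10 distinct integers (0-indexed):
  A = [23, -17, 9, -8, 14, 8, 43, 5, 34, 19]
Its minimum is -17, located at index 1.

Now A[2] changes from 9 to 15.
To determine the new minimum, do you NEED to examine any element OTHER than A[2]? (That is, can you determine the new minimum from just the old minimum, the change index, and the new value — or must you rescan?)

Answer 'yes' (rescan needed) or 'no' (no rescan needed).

Answer: no

Derivation:
Old min = -17 at index 1
Change at index 2: 9 -> 15
Index 2 was NOT the min. New min = min(-17, 15). No rescan of other elements needed.
Needs rescan: no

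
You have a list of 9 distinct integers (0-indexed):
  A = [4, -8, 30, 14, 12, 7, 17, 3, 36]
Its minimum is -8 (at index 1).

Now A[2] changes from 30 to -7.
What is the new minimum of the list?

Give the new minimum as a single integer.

Old min = -8 (at index 1)
Change: A[2] 30 -> -7
Changed element was NOT the old min.
  New min = min(old_min, new_val) = min(-8, -7) = -8

Answer: -8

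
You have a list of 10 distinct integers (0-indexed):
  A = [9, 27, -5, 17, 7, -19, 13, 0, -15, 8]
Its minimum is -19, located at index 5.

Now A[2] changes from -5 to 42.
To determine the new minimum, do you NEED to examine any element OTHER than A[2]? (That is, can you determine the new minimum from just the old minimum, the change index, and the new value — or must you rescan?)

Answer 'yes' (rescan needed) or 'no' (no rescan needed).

Old min = -19 at index 5
Change at index 2: -5 -> 42
Index 2 was NOT the min. New min = min(-19, 42). No rescan of other elements needed.
Needs rescan: no

Answer: no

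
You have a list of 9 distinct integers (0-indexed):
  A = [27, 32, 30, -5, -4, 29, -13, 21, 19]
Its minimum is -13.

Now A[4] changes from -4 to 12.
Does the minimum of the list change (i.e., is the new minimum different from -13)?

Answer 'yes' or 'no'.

Old min = -13
Change: A[4] -4 -> 12
Changed element was NOT the min; min changes only if 12 < -13.
New min = -13; changed? no

Answer: no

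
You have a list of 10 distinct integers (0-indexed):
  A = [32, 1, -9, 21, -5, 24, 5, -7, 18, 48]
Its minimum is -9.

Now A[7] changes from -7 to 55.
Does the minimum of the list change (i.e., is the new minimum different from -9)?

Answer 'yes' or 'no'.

Old min = -9
Change: A[7] -7 -> 55
Changed element was NOT the min; min changes only if 55 < -9.
New min = -9; changed? no

Answer: no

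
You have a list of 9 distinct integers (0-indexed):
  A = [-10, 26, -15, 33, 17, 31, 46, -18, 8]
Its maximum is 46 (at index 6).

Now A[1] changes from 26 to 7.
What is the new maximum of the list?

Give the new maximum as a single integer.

Old max = 46 (at index 6)
Change: A[1] 26 -> 7
Changed element was NOT the old max.
  New max = max(old_max, new_val) = max(46, 7) = 46

Answer: 46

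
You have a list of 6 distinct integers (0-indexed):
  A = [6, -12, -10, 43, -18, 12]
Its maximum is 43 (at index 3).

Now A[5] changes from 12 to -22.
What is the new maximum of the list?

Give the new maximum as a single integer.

Old max = 43 (at index 3)
Change: A[5] 12 -> -22
Changed element was NOT the old max.
  New max = max(old_max, new_val) = max(43, -22) = 43

Answer: 43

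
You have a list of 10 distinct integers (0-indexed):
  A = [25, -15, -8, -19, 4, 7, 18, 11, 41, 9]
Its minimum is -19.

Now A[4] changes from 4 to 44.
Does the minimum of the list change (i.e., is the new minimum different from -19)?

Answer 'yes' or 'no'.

Old min = -19
Change: A[4] 4 -> 44
Changed element was NOT the min; min changes only if 44 < -19.
New min = -19; changed? no

Answer: no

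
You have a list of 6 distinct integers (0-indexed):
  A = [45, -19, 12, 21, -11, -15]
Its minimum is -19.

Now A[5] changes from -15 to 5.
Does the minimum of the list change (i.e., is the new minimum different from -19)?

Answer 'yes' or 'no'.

Answer: no

Derivation:
Old min = -19
Change: A[5] -15 -> 5
Changed element was NOT the min; min changes only if 5 < -19.
New min = -19; changed? no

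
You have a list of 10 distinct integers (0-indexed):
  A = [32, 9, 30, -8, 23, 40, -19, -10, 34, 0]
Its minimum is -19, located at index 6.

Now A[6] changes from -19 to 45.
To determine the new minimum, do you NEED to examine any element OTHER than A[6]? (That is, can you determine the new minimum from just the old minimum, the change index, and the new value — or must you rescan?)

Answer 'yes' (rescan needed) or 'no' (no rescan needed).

Old min = -19 at index 6
Change at index 6: -19 -> 45
Index 6 WAS the min and new value 45 > old min -19. Must rescan other elements to find the new min.
Needs rescan: yes

Answer: yes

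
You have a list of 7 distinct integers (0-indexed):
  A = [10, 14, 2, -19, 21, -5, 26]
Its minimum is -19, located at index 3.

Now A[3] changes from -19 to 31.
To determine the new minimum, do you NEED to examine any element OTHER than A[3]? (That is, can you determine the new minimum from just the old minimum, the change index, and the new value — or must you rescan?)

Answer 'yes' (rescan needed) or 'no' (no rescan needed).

Old min = -19 at index 3
Change at index 3: -19 -> 31
Index 3 WAS the min and new value 31 > old min -19. Must rescan other elements to find the new min.
Needs rescan: yes

Answer: yes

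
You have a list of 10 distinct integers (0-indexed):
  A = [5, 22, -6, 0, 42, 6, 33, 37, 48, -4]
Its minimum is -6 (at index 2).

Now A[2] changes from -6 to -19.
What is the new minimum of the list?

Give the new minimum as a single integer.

Old min = -6 (at index 2)
Change: A[2] -6 -> -19
Changed element WAS the min. Need to check: is -19 still <= all others?
  Min of remaining elements: -4
  New min = min(-19, -4) = -19

Answer: -19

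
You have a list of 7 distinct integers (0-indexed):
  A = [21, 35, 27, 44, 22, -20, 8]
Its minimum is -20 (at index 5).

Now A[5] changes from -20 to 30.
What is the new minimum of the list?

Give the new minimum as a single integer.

Answer: 8

Derivation:
Old min = -20 (at index 5)
Change: A[5] -20 -> 30
Changed element WAS the min. Need to check: is 30 still <= all others?
  Min of remaining elements: 8
  New min = min(30, 8) = 8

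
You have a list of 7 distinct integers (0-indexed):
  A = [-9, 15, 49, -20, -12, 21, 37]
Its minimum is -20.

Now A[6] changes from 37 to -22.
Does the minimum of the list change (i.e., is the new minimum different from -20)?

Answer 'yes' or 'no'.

Answer: yes

Derivation:
Old min = -20
Change: A[6] 37 -> -22
Changed element was NOT the min; min changes only if -22 < -20.
New min = -22; changed? yes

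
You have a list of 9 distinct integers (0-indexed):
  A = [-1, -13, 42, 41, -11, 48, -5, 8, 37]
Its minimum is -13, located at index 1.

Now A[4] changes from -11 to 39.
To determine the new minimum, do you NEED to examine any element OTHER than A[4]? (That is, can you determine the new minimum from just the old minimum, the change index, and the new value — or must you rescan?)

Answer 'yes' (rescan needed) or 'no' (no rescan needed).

Old min = -13 at index 1
Change at index 4: -11 -> 39
Index 4 was NOT the min. New min = min(-13, 39). No rescan of other elements needed.
Needs rescan: no

Answer: no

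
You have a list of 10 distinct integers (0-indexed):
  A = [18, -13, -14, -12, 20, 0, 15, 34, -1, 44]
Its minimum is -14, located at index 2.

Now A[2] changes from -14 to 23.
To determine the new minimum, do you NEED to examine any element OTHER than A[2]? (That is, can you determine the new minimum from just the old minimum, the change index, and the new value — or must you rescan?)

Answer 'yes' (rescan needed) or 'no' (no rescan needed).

Answer: yes

Derivation:
Old min = -14 at index 2
Change at index 2: -14 -> 23
Index 2 WAS the min and new value 23 > old min -14. Must rescan other elements to find the new min.
Needs rescan: yes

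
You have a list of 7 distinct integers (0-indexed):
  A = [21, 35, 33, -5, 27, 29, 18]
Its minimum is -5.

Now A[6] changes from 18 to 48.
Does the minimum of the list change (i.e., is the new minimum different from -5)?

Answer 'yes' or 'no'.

Old min = -5
Change: A[6] 18 -> 48
Changed element was NOT the min; min changes only if 48 < -5.
New min = -5; changed? no

Answer: no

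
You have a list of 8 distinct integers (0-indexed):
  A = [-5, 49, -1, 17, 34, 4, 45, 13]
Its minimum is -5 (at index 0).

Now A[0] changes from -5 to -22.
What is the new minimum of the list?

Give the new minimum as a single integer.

Answer: -22

Derivation:
Old min = -5 (at index 0)
Change: A[0] -5 -> -22
Changed element WAS the min. Need to check: is -22 still <= all others?
  Min of remaining elements: -1
  New min = min(-22, -1) = -22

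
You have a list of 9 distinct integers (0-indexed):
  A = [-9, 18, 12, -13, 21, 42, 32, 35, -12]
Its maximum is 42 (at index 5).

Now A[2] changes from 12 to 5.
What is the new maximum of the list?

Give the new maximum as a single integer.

Old max = 42 (at index 5)
Change: A[2] 12 -> 5
Changed element was NOT the old max.
  New max = max(old_max, new_val) = max(42, 5) = 42

Answer: 42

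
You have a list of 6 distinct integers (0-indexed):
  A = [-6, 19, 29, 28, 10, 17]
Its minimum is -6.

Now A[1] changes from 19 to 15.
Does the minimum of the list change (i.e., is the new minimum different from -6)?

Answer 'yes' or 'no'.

Answer: no

Derivation:
Old min = -6
Change: A[1] 19 -> 15
Changed element was NOT the min; min changes only if 15 < -6.
New min = -6; changed? no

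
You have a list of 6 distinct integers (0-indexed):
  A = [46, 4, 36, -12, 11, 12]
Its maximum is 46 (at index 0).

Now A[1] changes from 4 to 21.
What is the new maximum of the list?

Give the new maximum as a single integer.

Old max = 46 (at index 0)
Change: A[1] 4 -> 21
Changed element was NOT the old max.
  New max = max(old_max, new_val) = max(46, 21) = 46

Answer: 46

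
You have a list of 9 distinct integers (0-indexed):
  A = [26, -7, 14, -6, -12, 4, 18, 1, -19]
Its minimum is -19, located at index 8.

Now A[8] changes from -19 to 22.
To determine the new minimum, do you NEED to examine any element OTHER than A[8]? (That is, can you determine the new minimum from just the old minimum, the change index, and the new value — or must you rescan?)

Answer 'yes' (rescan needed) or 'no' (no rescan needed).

Old min = -19 at index 8
Change at index 8: -19 -> 22
Index 8 WAS the min and new value 22 > old min -19. Must rescan other elements to find the new min.
Needs rescan: yes

Answer: yes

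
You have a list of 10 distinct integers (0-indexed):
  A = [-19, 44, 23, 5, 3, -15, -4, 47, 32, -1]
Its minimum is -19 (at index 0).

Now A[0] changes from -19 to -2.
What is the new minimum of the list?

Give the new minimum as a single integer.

Old min = -19 (at index 0)
Change: A[0] -19 -> -2
Changed element WAS the min. Need to check: is -2 still <= all others?
  Min of remaining elements: -15
  New min = min(-2, -15) = -15

Answer: -15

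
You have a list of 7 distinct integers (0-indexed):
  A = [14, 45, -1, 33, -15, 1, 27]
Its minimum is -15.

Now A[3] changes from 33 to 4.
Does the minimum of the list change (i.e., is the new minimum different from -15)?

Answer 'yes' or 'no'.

Old min = -15
Change: A[3] 33 -> 4
Changed element was NOT the min; min changes only if 4 < -15.
New min = -15; changed? no

Answer: no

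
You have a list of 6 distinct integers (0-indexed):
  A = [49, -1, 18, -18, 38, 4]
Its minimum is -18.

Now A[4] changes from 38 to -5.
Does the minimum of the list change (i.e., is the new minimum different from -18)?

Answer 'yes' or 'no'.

Old min = -18
Change: A[4] 38 -> -5
Changed element was NOT the min; min changes only if -5 < -18.
New min = -18; changed? no

Answer: no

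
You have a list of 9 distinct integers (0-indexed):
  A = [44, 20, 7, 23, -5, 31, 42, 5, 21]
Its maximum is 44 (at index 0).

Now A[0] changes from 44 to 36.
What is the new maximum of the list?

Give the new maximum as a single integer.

Old max = 44 (at index 0)
Change: A[0] 44 -> 36
Changed element WAS the max -> may need rescan.
  Max of remaining elements: 42
  New max = max(36, 42) = 42

Answer: 42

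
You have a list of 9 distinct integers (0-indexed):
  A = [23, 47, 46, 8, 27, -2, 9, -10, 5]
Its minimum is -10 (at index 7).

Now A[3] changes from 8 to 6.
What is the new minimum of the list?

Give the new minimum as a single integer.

Answer: -10

Derivation:
Old min = -10 (at index 7)
Change: A[3] 8 -> 6
Changed element was NOT the old min.
  New min = min(old_min, new_val) = min(-10, 6) = -10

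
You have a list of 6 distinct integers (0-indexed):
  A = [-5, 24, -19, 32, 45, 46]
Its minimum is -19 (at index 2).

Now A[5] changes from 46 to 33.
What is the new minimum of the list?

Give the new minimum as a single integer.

Old min = -19 (at index 2)
Change: A[5] 46 -> 33
Changed element was NOT the old min.
  New min = min(old_min, new_val) = min(-19, 33) = -19

Answer: -19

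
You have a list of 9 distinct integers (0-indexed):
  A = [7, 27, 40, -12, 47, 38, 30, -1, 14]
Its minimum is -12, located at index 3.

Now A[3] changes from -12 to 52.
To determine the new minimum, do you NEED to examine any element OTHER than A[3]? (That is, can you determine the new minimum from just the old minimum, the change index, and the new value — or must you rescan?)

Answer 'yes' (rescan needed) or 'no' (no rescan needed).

Old min = -12 at index 3
Change at index 3: -12 -> 52
Index 3 WAS the min and new value 52 > old min -12. Must rescan other elements to find the new min.
Needs rescan: yes

Answer: yes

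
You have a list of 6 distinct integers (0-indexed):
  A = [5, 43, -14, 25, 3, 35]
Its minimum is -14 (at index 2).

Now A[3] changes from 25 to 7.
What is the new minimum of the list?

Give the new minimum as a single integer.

Old min = -14 (at index 2)
Change: A[3] 25 -> 7
Changed element was NOT the old min.
  New min = min(old_min, new_val) = min(-14, 7) = -14

Answer: -14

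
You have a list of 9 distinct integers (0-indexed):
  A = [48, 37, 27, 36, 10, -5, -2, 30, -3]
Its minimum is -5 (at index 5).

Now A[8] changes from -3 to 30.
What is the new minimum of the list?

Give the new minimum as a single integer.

Old min = -5 (at index 5)
Change: A[8] -3 -> 30
Changed element was NOT the old min.
  New min = min(old_min, new_val) = min(-5, 30) = -5

Answer: -5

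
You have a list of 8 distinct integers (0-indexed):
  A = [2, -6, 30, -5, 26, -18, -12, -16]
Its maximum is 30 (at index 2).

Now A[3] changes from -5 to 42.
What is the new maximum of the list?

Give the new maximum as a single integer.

Old max = 30 (at index 2)
Change: A[3] -5 -> 42
Changed element was NOT the old max.
  New max = max(old_max, new_val) = max(30, 42) = 42

Answer: 42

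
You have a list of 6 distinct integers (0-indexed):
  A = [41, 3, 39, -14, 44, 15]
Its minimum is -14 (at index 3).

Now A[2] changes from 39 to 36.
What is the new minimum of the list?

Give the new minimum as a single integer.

Old min = -14 (at index 3)
Change: A[2] 39 -> 36
Changed element was NOT the old min.
  New min = min(old_min, new_val) = min(-14, 36) = -14

Answer: -14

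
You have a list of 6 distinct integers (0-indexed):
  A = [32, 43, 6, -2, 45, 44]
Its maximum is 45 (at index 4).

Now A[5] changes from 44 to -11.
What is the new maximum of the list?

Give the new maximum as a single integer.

Answer: 45

Derivation:
Old max = 45 (at index 4)
Change: A[5] 44 -> -11
Changed element was NOT the old max.
  New max = max(old_max, new_val) = max(45, -11) = 45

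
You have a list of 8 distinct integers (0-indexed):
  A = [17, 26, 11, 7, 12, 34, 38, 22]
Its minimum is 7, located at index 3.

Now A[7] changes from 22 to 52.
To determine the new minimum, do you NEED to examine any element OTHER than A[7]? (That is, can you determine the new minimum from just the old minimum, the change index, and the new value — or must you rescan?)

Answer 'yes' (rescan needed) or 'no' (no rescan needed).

Answer: no

Derivation:
Old min = 7 at index 3
Change at index 7: 22 -> 52
Index 7 was NOT the min. New min = min(7, 52). No rescan of other elements needed.
Needs rescan: no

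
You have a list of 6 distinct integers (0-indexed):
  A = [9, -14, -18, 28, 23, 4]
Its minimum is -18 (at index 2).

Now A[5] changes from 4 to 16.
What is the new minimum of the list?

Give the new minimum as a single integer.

Old min = -18 (at index 2)
Change: A[5] 4 -> 16
Changed element was NOT the old min.
  New min = min(old_min, new_val) = min(-18, 16) = -18

Answer: -18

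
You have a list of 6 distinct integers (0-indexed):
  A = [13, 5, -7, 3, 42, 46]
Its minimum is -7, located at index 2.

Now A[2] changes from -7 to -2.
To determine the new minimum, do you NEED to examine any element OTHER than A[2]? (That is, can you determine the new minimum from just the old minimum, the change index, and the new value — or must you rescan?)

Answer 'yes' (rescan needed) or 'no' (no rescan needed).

Answer: yes

Derivation:
Old min = -7 at index 2
Change at index 2: -7 -> -2
Index 2 WAS the min and new value -2 > old min -7. Must rescan other elements to find the new min.
Needs rescan: yes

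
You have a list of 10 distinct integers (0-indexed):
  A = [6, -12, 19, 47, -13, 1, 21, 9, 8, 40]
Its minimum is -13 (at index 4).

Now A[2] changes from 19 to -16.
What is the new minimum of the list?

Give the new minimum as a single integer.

Old min = -13 (at index 4)
Change: A[2] 19 -> -16
Changed element was NOT the old min.
  New min = min(old_min, new_val) = min(-13, -16) = -16

Answer: -16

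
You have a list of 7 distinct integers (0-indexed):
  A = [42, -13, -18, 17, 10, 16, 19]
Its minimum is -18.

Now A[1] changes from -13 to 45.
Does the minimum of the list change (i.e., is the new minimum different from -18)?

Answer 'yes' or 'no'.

Old min = -18
Change: A[1] -13 -> 45
Changed element was NOT the min; min changes only if 45 < -18.
New min = -18; changed? no

Answer: no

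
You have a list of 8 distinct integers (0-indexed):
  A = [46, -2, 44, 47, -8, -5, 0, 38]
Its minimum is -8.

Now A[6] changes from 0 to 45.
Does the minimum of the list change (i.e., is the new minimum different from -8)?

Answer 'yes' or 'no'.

Answer: no

Derivation:
Old min = -8
Change: A[6] 0 -> 45
Changed element was NOT the min; min changes only if 45 < -8.
New min = -8; changed? no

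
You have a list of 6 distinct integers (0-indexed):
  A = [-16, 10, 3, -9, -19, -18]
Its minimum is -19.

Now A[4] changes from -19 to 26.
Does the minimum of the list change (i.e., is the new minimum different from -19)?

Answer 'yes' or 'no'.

Old min = -19
Change: A[4] -19 -> 26
Changed element was the min; new min must be rechecked.
New min = -18; changed? yes

Answer: yes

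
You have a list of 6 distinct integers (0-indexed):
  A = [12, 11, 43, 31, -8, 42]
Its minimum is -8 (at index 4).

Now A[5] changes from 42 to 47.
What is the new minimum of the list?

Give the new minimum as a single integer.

Old min = -8 (at index 4)
Change: A[5] 42 -> 47
Changed element was NOT the old min.
  New min = min(old_min, new_val) = min(-8, 47) = -8

Answer: -8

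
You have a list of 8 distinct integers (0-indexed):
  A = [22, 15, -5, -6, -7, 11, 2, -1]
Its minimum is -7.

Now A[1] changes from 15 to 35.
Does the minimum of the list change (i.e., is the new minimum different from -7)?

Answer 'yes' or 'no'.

Answer: no

Derivation:
Old min = -7
Change: A[1] 15 -> 35
Changed element was NOT the min; min changes only if 35 < -7.
New min = -7; changed? no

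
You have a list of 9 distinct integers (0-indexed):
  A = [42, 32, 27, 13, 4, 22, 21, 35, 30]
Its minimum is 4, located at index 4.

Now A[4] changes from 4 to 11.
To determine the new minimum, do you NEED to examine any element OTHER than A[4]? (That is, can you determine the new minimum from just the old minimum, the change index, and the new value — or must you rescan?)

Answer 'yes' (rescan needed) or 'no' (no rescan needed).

Old min = 4 at index 4
Change at index 4: 4 -> 11
Index 4 WAS the min and new value 11 > old min 4. Must rescan other elements to find the new min.
Needs rescan: yes

Answer: yes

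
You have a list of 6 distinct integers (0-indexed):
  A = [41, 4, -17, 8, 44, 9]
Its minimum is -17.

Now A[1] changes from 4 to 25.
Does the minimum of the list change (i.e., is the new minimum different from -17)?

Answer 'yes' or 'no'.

Old min = -17
Change: A[1] 4 -> 25
Changed element was NOT the min; min changes only if 25 < -17.
New min = -17; changed? no

Answer: no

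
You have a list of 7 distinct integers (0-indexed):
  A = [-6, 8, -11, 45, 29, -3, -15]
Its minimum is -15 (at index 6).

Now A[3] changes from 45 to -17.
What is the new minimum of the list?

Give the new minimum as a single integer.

Old min = -15 (at index 6)
Change: A[3] 45 -> -17
Changed element was NOT the old min.
  New min = min(old_min, new_val) = min(-15, -17) = -17

Answer: -17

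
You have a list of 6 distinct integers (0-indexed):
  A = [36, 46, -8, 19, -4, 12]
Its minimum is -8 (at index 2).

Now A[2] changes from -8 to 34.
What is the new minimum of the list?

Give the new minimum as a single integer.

Answer: -4

Derivation:
Old min = -8 (at index 2)
Change: A[2] -8 -> 34
Changed element WAS the min. Need to check: is 34 still <= all others?
  Min of remaining elements: -4
  New min = min(34, -4) = -4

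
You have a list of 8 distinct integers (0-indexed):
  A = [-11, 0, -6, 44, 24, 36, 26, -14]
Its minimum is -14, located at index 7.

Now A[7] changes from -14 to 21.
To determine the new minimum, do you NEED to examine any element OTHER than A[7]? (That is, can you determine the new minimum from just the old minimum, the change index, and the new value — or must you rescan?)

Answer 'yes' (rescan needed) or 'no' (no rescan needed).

Old min = -14 at index 7
Change at index 7: -14 -> 21
Index 7 WAS the min and new value 21 > old min -14. Must rescan other elements to find the new min.
Needs rescan: yes

Answer: yes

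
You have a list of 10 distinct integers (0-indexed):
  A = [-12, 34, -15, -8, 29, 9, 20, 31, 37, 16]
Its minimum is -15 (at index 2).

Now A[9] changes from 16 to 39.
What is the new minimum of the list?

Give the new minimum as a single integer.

Answer: -15

Derivation:
Old min = -15 (at index 2)
Change: A[9] 16 -> 39
Changed element was NOT the old min.
  New min = min(old_min, new_val) = min(-15, 39) = -15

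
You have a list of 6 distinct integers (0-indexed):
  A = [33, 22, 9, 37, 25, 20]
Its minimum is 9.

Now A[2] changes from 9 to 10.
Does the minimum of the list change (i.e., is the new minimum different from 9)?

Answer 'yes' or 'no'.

Answer: yes

Derivation:
Old min = 9
Change: A[2] 9 -> 10
Changed element was the min; new min must be rechecked.
New min = 10; changed? yes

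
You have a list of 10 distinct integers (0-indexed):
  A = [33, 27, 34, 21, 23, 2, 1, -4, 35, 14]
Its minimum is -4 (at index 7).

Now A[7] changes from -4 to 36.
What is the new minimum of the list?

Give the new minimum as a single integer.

Old min = -4 (at index 7)
Change: A[7] -4 -> 36
Changed element WAS the min. Need to check: is 36 still <= all others?
  Min of remaining elements: 1
  New min = min(36, 1) = 1

Answer: 1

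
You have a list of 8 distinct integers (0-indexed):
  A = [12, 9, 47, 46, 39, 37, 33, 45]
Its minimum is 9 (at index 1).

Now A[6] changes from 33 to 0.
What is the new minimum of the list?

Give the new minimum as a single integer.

Answer: 0

Derivation:
Old min = 9 (at index 1)
Change: A[6] 33 -> 0
Changed element was NOT the old min.
  New min = min(old_min, new_val) = min(9, 0) = 0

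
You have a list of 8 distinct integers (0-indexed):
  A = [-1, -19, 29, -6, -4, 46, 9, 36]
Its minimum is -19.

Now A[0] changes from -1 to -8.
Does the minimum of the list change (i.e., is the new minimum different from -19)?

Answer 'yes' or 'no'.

Answer: no

Derivation:
Old min = -19
Change: A[0] -1 -> -8
Changed element was NOT the min; min changes only if -8 < -19.
New min = -19; changed? no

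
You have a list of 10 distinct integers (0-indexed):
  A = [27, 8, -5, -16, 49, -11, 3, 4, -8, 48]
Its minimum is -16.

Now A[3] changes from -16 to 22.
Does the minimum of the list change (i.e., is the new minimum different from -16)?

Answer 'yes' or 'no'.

Answer: yes

Derivation:
Old min = -16
Change: A[3] -16 -> 22
Changed element was the min; new min must be rechecked.
New min = -11; changed? yes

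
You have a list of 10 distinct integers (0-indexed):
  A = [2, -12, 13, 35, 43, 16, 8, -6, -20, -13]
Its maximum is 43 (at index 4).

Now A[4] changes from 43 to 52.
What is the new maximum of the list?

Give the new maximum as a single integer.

Answer: 52

Derivation:
Old max = 43 (at index 4)
Change: A[4] 43 -> 52
Changed element WAS the max -> may need rescan.
  Max of remaining elements: 35
  New max = max(52, 35) = 52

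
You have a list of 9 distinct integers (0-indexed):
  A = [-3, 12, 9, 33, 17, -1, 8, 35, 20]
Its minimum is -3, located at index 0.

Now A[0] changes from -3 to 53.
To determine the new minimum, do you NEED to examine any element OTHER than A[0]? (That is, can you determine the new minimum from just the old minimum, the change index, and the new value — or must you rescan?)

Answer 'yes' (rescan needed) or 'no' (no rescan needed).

Old min = -3 at index 0
Change at index 0: -3 -> 53
Index 0 WAS the min and new value 53 > old min -3. Must rescan other elements to find the new min.
Needs rescan: yes

Answer: yes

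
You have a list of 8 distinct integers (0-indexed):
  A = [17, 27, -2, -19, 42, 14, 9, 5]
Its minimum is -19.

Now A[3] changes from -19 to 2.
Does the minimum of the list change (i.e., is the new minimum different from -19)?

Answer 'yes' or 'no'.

Old min = -19
Change: A[3] -19 -> 2
Changed element was the min; new min must be rechecked.
New min = -2; changed? yes

Answer: yes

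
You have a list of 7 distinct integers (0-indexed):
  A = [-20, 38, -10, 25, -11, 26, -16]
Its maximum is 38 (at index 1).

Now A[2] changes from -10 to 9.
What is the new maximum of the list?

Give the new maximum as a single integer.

Answer: 38

Derivation:
Old max = 38 (at index 1)
Change: A[2] -10 -> 9
Changed element was NOT the old max.
  New max = max(old_max, new_val) = max(38, 9) = 38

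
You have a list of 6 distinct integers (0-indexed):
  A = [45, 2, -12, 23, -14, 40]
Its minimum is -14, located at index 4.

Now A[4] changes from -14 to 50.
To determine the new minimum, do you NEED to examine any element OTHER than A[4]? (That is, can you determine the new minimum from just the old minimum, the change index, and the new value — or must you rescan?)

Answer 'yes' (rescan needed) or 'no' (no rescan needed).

Answer: yes

Derivation:
Old min = -14 at index 4
Change at index 4: -14 -> 50
Index 4 WAS the min and new value 50 > old min -14. Must rescan other elements to find the new min.
Needs rescan: yes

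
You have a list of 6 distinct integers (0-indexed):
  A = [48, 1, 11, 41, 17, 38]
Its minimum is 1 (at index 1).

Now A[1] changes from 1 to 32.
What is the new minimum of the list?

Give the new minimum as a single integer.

Answer: 11

Derivation:
Old min = 1 (at index 1)
Change: A[1] 1 -> 32
Changed element WAS the min. Need to check: is 32 still <= all others?
  Min of remaining elements: 11
  New min = min(32, 11) = 11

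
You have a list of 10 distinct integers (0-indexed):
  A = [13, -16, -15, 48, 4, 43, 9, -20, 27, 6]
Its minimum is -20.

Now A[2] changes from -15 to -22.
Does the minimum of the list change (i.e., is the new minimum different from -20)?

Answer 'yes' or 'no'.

Answer: yes

Derivation:
Old min = -20
Change: A[2] -15 -> -22
Changed element was NOT the min; min changes only if -22 < -20.
New min = -22; changed? yes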